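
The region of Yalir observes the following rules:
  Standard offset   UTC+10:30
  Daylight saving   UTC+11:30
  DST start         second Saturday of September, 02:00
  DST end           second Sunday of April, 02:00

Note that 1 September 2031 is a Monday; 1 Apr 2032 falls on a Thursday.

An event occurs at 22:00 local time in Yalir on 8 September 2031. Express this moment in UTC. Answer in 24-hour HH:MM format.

1 September 2031 is a Monday, so the first Saturday is September 6 and the second is September 13.
1 April 2032 is a Thursday, so the first Sunday is April 4 and the second is April 11.
8 September 2031 is outside the daylight-saving period (13 September 2031 – 11 April 2032), so Yalir is on standard time, UTC+10:30.
22:00 local − 10h30m = 11:30 UTC.

11:30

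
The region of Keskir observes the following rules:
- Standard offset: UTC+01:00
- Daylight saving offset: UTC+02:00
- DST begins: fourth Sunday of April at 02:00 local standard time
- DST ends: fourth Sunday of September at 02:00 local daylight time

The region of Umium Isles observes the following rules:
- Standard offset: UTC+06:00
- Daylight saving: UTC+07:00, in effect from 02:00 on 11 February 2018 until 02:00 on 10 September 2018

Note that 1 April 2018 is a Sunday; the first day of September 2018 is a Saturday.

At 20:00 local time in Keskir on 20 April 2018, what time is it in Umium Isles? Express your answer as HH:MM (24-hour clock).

1 April 2018 is a Sunday, so the first Sunday is April 1 and the fourth is April 22.
1 September 2018 is a Saturday, so the first Sunday is September 2 and the fourth is September 23.
20 April 2018 does not fall between 22 April and 23 September, so daylight saving is not in effect and Keskir is at UTC+01:00.
20:00 Keskir − 1h = 19:00 UTC.
At the standard offset (UTC+06:00), 19:00 UTC + 6h = 01:00 Umium Isles standard time (rolling into the next day, 21 April 2018).
The standard-time date in Umium Isles, 21 April 2018, falls between 11 February and 10 September, so daylight saving is in effect and Umium Isles is at UTC+07:00.
19:00 UTC + 7h = 02:00 Umium Isles (rolling into the next day, 21 April 2018).

02:00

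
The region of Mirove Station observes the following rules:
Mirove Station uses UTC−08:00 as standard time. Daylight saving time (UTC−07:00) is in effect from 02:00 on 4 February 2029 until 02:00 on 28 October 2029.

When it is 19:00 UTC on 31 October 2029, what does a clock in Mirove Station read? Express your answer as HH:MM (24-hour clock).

11:00

At the standard offset (UTC−08:00), 19:00 UTC − 8h = 11:00 Mirove Station standard time.
The standard-time date in Mirove Station, 31 October 2029, does not fall between 4 February and 28 October, so daylight saving is not in effect and Mirove Station is at UTC−08:00.
19:00 UTC − 8h = 11:00 local.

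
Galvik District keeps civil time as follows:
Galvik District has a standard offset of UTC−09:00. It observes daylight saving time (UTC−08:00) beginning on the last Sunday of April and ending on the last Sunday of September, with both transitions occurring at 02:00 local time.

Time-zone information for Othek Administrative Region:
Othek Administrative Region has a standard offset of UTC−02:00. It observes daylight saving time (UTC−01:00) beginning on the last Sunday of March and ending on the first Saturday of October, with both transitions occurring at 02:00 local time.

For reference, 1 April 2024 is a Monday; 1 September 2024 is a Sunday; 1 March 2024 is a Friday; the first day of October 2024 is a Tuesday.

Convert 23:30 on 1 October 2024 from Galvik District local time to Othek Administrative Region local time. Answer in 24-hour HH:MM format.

1 April 2024 is a Monday, so Sundays fall on 7, 14, 21, 28; the last is April 28.
1 September 2024 is a Sunday, so Sundays fall on 1, 8, 15, 22, 29; the last is September 29.
1 October 2024 does not fall between 28 April and 29 September, so daylight saving is not in effect and Galvik District is at UTC−09:00.
23:30 Galvik District + 9h = 08:30 UTC (rolling into the next day, 2 October 2024).
1 March 2024 is a Friday, so Sundays fall on 3, 10, 17, 24, 31; the last is March 31.
1 October 2024 is a Tuesday, so the first Saturday is October 5.
At the standard offset (UTC−02:00), 08:30 UTC − 2h = 06:30 Othek Administrative Region standard time.
The standard-time date in Othek Administrative Region, 2 October 2024, lies within the daylight-saving period (31 March – 5 October), so Othek Administrative Region is on daylight time, UTC−01:00.
08:30 UTC − 1h = 07:30 Othek Administrative Region.

07:30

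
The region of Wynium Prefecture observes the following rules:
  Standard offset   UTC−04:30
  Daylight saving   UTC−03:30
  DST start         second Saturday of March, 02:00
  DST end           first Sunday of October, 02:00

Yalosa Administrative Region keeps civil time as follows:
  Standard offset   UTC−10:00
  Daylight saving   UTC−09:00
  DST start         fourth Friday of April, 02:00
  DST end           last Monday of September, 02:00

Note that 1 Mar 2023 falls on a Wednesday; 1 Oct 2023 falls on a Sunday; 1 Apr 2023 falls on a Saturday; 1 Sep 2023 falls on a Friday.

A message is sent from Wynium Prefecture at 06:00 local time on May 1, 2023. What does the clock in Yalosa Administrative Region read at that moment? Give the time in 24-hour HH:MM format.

00:30

1 March 2023 is a Wednesday, so the first Saturday is March 4 and the second is March 11.
1 October 2023 is a Sunday, so the first Sunday is October 1.
Daylight saving runs 11 March – 1 October; May 1, 2023 is inside that window, so Wynium Prefecture is at UTC−03:30.
06:00 Wynium Prefecture + 3h30m = 09:30 UTC.
1 April 2023 is a Saturday, so the first Friday is April 7 and the fourth is April 28.
1 September 2023 is a Friday, so Mondays fall on 4, 11, 18, 25; the last is September 25.
At the standard offset (UTC−10:00), 09:30 UTC − 10h = 23:30 Yalosa Administrative Region standard time (rolling into the previous day, 30 April 2023).
Daylight saving runs 28 April – 25 September; the standard-time date in Yalosa Administrative Region, April 30, 2023, is inside that window, so Yalosa Administrative Region is at UTC−09:00.
09:30 UTC − 9h = 00:30 Yalosa Administrative Region.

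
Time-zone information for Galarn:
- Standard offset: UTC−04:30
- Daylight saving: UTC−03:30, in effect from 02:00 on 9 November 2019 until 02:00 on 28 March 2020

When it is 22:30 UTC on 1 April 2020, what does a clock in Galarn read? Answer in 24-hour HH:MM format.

At the standard offset (UTC−04:30), 22:30 UTC − 4h30m = 18:00 Galarn standard time.
The standard-time date in Galarn, 1 April 2020, does not fall between 9 November 2019 and 28 March 2020, so daylight saving is not in effect and Galarn is at UTC−04:30.
22:30 UTC − 4h30m = 18:00 local.

18:00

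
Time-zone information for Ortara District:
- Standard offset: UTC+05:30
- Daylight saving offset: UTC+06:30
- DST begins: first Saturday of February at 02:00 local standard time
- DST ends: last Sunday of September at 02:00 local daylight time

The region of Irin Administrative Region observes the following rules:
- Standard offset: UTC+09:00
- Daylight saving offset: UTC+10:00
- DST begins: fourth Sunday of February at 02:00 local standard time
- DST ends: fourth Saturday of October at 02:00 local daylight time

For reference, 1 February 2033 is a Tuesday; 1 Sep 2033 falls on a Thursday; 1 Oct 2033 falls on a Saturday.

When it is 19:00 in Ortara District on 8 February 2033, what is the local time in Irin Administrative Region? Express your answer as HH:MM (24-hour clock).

21:30

1 February 2033 is a Tuesday, so the first Saturday is February 5.
1 September 2033 is a Thursday, so Sundays fall on 4, 11, 18, 25; the last is September 25.
8 February 2033 lies within the daylight-saving period (5 February – 25 September), so Ortara District is on daylight time, UTC+06:30.
19:00 Ortara District − 6h30m = 12:30 UTC.
1 February 2033 is a Tuesday, so the first Sunday is February 6 and the fourth is February 27.
1 October 2033 is a Saturday, so the first Saturday is October 1 and the fourth is October 22.
At the standard offset (UTC+09:00), 12:30 UTC + 9h = 21:30 Irin Administrative Region standard time.
The standard-time date in Irin Administrative Region, 8 February 2033, does not fall between 27 February and 22 October, so daylight saving is not in effect and Irin Administrative Region is at UTC+09:00.
12:30 UTC + 9h = 21:30 Irin Administrative Region.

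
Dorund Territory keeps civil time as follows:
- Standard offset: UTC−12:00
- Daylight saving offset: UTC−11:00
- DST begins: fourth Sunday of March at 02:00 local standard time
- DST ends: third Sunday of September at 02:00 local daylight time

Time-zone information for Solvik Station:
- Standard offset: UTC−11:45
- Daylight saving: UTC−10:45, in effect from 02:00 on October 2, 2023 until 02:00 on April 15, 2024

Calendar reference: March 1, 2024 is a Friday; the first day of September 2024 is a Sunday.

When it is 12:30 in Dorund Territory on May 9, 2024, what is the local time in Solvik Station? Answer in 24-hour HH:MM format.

11:45

1 March 2024 is a Friday, so the first Sunday is March 3 and the fourth is March 24.
1 September 2024 is a Sunday, so the first Sunday is September 1 and the third is September 15.
May 9, 2024 falls between 24 March and 15 September, so daylight saving is in effect and Dorund Territory is at UTC−11:00.
12:30 Dorund Territory + 11h = 23:30 UTC.
At the standard offset (UTC−11:45), 23:30 UTC − 11h45m = 11:45 Solvik Station standard time.
The standard-time date in Solvik Station, May 9, 2024, does not fall between 2 October 2023 and 15 April 2024, so daylight saving is not in effect and Solvik Station is at UTC−11:45.
23:30 UTC − 11h45m = 11:45 Solvik Station.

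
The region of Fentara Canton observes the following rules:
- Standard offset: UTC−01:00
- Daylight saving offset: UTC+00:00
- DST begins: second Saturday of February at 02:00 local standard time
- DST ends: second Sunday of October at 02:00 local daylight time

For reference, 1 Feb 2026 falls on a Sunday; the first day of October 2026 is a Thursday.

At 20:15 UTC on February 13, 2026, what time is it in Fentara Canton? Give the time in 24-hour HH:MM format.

19:15

1 February 2026 is a Sunday, so the first Saturday is February 7 and the second is February 14.
1 October 2026 is a Thursday, so the first Sunday is October 4 and the second is October 11.
At the standard offset (UTC−01:00), 20:15 UTC − 1h = 19:15 Fentara Canton standard time.
Daylight saving runs 14 February – 11 October; the standard-time date in Fentara Canton, February 13, 2026, is outside that window, so Fentara Canton is on standard time at UTC−01:00.
20:15 UTC − 1h = 19:15 local.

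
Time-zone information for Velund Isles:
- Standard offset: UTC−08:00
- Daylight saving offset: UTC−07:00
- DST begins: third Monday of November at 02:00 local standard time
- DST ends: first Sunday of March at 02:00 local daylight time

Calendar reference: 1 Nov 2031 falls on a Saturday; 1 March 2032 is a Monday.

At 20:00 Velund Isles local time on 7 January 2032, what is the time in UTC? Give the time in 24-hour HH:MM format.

03:00

1 November 2031 is a Saturday, so the first Monday is November 3 and the third is November 17.
1 March 2032 is a Monday, so the first Sunday is March 7.
Daylight saving runs 17 November 2031 – 7 March 2032; 7 January 2032 is inside that window, so Velund Isles is at UTC−07:00.
20:00 local + 7h = 03:00 UTC (rolling into the next day, 8 January 2032).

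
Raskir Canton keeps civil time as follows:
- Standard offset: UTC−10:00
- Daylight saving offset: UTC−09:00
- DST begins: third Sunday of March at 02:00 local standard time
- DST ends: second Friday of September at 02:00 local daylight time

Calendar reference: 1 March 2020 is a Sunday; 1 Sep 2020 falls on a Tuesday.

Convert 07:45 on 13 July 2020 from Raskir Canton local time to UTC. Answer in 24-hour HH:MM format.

16:45

1 March 2020 is a Sunday, so the first Sunday is March 1 and the third is March 15.
1 September 2020 is a Tuesday, so the first Friday is September 4 and the second is September 11.
13 July 2020 lies within the daylight-saving period (15 March – 11 September), so Raskir Canton is on daylight time, UTC−09:00.
07:45 local + 9h = 16:45 UTC.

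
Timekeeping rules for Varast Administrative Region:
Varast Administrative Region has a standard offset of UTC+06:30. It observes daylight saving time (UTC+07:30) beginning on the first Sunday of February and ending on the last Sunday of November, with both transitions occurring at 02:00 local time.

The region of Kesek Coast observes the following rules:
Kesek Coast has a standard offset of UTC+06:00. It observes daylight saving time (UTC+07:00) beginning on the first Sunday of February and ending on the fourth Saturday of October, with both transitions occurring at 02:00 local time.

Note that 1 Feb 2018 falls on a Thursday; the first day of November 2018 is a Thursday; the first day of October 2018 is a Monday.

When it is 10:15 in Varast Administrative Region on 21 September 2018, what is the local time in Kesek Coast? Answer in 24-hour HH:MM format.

09:45

1 February 2018 is a Thursday, so the first Sunday is February 4.
1 November 2018 is a Thursday, so Sundays fall on 4, 11, 18, 25; the last is November 25.
21 September 2018 lies within the daylight-saving period (4 February – 25 November), so Varast Administrative Region is on daylight time, UTC+07:30.
10:15 Varast Administrative Region − 7h30m = 02:45 UTC.
1 February 2018 is a Thursday, so the first Sunday is February 4.
1 October 2018 is a Monday, so the first Saturday is October 6 and the fourth is October 27.
At the standard offset (UTC+06:00), 02:45 UTC + 6h = 08:45 Kesek Coast standard time.
Daylight saving runs 4 February – 27 October; the standard-time date in Kesek Coast, 21 September 2018, is inside that window, so Kesek Coast is at UTC+07:00.
02:45 UTC + 7h = 09:45 Kesek Coast.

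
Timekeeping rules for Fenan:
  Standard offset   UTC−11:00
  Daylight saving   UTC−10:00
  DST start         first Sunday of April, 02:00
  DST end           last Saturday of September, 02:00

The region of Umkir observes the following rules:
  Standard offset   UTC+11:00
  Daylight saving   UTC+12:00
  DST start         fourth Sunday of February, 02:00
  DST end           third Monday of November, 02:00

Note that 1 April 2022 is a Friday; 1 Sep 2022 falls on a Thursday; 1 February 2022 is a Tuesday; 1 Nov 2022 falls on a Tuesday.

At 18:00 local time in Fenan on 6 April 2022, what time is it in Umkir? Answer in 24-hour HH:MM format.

1 April 2022 is a Friday, so the first Sunday is April 3.
1 September 2022 is a Thursday, so Saturdays fall on 3, 10, 17, 24; the last is September 24.
6 April 2022 lies within the daylight-saving period (3 April – 24 September), so Fenan is on daylight time, UTC−10:00.
18:00 Fenan + 10h = 04:00 UTC (rolling into the next day, 7 April 2022).
1 February 2022 is a Tuesday, so the first Sunday is February 6 and the fourth is February 27.
1 November 2022 is a Tuesday, so the first Monday is November 7 and the third is November 21.
At the standard offset (UTC+11:00), 04:00 UTC + 11h = 15:00 Umkir standard time.
Daylight saving runs 27 February – 21 November; the standard-time date in Umkir, 7 April 2022, is inside that window, so Umkir is at UTC+12:00.
04:00 UTC + 12h = 16:00 Umkir.

16:00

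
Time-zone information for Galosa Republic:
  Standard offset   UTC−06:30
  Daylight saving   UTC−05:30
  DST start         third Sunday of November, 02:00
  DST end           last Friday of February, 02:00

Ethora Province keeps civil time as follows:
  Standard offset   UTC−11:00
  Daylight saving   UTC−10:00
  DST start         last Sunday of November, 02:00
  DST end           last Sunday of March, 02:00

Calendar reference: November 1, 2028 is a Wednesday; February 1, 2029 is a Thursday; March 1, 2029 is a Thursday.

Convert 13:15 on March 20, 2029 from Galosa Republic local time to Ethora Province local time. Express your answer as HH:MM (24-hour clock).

1 November 2028 is a Wednesday, so the first Sunday is November 5 and the third is November 19.
1 February 2029 is a Thursday, so Fridays fall on 2, 9, 16, 23; the last is February 23.
March 20, 2029 does not fall between 19 November 2028 and 23 February 2029, so daylight saving is not in effect and Galosa Republic is at UTC−06:30.
13:15 Galosa Republic + 6h30m = 19:45 UTC.
1 November 2028 is a Wednesday, so Sundays fall on 5, 12, 19, 26; the last is November 26.
1 March 2029 is a Thursday, so Sundays fall on 4, 11, 18, 25; the last is March 25.
At the standard offset (UTC−11:00), 19:45 UTC − 11h = 08:45 Ethora Province standard time.
The standard-time date in Ethora Province, March 20, 2029, falls between 26 November 2028 and 25 March 2029, so daylight saving is in effect and Ethora Province is at UTC−10:00.
19:45 UTC − 10h = 09:45 Ethora Province.

09:45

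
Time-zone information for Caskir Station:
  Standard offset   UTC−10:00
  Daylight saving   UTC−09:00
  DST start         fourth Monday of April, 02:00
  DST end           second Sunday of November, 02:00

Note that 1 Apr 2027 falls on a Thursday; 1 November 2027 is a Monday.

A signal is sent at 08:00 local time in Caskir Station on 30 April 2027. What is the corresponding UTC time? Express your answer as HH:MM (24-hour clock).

1 April 2027 is a Thursday, so the first Monday is April 5 and the fourth is April 26.
1 November 2027 is a Monday, so the first Sunday is November 7 and the second is November 14.
30 April 2027 falls between 26 April and 14 November, so daylight saving is in effect and Caskir Station is at UTC−09:00.
08:00 local + 9h = 17:00 UTC.

17:00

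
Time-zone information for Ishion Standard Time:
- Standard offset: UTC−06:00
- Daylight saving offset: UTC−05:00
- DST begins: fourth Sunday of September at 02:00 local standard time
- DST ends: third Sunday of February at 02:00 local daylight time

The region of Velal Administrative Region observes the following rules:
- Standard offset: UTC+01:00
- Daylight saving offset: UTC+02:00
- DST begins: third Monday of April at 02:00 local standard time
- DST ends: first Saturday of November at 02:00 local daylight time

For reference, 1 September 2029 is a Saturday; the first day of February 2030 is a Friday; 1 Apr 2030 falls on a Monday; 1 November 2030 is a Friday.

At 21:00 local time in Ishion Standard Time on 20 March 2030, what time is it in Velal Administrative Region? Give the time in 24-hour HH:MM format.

1 September 2029 is a Saturday, so the first Sunday is September 2 and the fourth is September 23.
1 February 2030 is a Friday, so the first Sunday is February 3 and the third is February 17.
20 March 2030 does not fall between 23 September 2029 and 17 February 2030, so daylight saving is not in effect and Ishion Standard Time is at UTC−06:00.
21:00 Ishion Standard Time + 6h = 03:00 UTC (rolling into the next day, 21 March 2030).
1 April 2030 is a Monday, so the first Monday is April 1 and the third is April 15.
1 November 2030 is a Friday, so the first Saturday is November 2.
At the standard offset (UTC+01:00), 03:00 UTC + 1h = 04:00 Velal Administrative Region standard time.
The standard-time date in Velal Administrative Region, 21 March 2030, is outside the daylight-saving period (15 April – 2 November), so Velal Administrative Region is on standard time, UTC+01:00.
03:00 UTC + 1h = 04:00 Velal Administrative Region.

04:00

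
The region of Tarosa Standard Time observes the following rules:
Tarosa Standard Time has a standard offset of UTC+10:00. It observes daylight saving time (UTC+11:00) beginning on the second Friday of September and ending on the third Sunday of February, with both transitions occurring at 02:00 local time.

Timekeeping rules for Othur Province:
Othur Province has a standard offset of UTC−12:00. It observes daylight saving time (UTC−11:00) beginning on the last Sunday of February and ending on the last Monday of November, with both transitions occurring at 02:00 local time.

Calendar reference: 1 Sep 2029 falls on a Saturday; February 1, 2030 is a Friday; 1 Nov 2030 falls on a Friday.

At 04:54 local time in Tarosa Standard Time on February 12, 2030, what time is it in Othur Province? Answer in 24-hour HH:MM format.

1 September 2029 is a Saturday, so the first Friday is September 7 and the second is September 14.
1 February 2030 is a Friday, so the first Sunday is February 3 and the third is February 17.
February 12, 2030 lies within the daylight-saving period (14 September 2029 – 17 February 2030), so Tarosa Standard Time is on daylight time, UTC+11:00.
04:54 Tarosa Standard Time − 11h = 17:54 UTC (rolling into the previous day, 11 February 2030).
1 February 2030 is a Friday, so Sundays fall on 3, 10, 17, 24; the last is February 24.
1 November 2030 is a Friday, so Mondays fall on 4, 11, 18, 25; the last is November 25.
At the standard offset (UTC−12:00), 17:54 UTC − 12h = 05:54 Othur Province standard time.
Daylight saving runs 24 February – 25 November; the standard-time date in Othur Province, February 11, 2030, is outside that window, so Othur Province is on standard time at UTC−12:00.
17:54 UTC − 12h = 05:54 Othur Province.

05:54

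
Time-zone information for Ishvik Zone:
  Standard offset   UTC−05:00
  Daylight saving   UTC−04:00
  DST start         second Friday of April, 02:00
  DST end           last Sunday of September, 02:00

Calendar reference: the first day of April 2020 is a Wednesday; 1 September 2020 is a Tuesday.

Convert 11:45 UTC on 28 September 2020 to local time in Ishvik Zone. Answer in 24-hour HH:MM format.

06:45

1 April 2020 is a Wednesday, so the first Friday is April 3 and the second is April 10.
1 September 2020 is a Tuesday, so Sundays fall on 6, 13, 20, 27; the last is September 27.
At the standard offset (UTC−05:00), 11:45 UTC − 5h = 06:45 Ishvik Zone standard time.
The standard-time date in Ishvik Zone, 28 September 2020, does not fall between 10 April and 27 September, so daylight saving is not in effect and Ishvik Zone is at UTC−05:00.
11:45 UTC − 5h = 06:45 local.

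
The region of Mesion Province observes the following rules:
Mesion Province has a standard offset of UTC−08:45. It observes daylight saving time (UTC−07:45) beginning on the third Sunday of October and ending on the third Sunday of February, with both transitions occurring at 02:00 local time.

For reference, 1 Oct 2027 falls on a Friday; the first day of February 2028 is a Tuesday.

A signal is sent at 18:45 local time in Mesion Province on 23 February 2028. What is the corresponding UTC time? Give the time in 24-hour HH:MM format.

03:30

1 October 2027 is a Friday, so the first Sunday is October 3 and the third is October 17.
1 February 2028 is a Tuesday, so the first Sunday is February 6 and the third is February 20.
23 February 2028 does not fall between 17 October 2027 and 20 February 2028, so daylight saving is not in effect and Mesion Province is at UTC−08:45.
18:45 local + 8h45m = 03:30 UTC (rolling into the next day, 24 February 2028).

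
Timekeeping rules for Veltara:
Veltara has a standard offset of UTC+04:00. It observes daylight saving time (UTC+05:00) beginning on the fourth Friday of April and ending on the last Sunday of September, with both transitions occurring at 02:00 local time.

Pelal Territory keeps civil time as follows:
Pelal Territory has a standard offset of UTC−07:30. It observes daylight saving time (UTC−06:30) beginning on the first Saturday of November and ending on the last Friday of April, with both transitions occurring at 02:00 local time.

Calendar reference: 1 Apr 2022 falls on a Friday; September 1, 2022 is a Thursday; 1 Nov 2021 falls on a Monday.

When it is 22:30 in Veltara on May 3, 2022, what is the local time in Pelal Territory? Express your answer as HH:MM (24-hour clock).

1 April 2022 is a Friday, so the first Friday is April 1 and the fourth is April 22.
1 September 2022 is a Thursday, so Sundays fall on 4, 11, 18, 25; the last is September 25.
May 3, 2022 lies within the daylight-saving period (22 April – 25 September), so Veltara is on daylight time, UTC+05:00.
22:30 Veltara − 5h = 17:30 UTC.
1 November 2021 is a Monday, so the first Saturday is November 6.
1 April 2022 is a Friday, so Fridays fall on 1, 8, 15, 22, 29; the last is April 29.
At the standard offset (UTC−07:30), 17:30 UTC − 7h30m = 10:00 Pelal Territory standard time.
The standard-time date in Pelal Territory, May 3, 2022, does not fall between 6 November 2021 and 29 April 2022, so daylight saving is not in effect and Pelal Territory is at UTC−07:30.
17:30 UTC − 7h30m = 10:00 Pelal Territory.

10:00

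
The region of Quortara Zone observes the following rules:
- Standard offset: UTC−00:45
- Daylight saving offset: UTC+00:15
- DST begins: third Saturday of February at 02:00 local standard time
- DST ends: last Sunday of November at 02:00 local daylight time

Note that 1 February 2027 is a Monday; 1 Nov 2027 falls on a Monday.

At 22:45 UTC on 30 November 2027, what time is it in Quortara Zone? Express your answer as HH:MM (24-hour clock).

22:00

1 February 2027 is a Monday, so the first Saturday is February 6 and the third is February 20.
1 November 2027 is a Monday, so Sundays fall on 7, 14, 21, 28; the last is November 28.
At the standard offset (UTC−00:45), 22:45 UTC − 0h45m = 22:00 Quortara Zone standard time.
The standard-time date in Quortara Zone, 30 November 2027, does not fall between 20 February and 28 November, so daylight saving is not in effect and Quortara Zone is at UTC−00:45.
22:45 UTC − 0h45m = 22:00 local.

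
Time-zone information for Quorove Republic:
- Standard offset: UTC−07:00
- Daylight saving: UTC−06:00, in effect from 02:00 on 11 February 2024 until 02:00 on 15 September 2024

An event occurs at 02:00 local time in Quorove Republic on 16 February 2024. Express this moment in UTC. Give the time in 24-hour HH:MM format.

08:00

16 February 2024 falls between 11 February and 15 September, so daylight saving is in effect and Quorove Republic is at UTC−06:00.
02:00 local + 6h = 08:00 UTC.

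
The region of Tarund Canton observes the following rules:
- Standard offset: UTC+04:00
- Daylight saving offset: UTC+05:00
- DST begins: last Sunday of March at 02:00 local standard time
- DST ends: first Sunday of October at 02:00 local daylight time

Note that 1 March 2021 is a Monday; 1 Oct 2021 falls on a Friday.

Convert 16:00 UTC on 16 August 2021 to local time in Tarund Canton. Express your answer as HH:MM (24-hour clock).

1 March 2021 is a Monday, so Sundays fall on 7, 14, 21, 28; the last is March 28.
1 October 2021 is a Friday, so the first Sunday is October 3.
At the standard offset (UTC+04:00), 16:00 UTC + 4h = 20:00 Tarund Canton standard time.
The standard-time date in Tarund Canton, 16 August 2021, falls between 28 March and 3 October, so daylight saving is in effect and Tarund Canton is at UTC+05:00.
16:00 UTC + 5h = 21:00 local.

21:00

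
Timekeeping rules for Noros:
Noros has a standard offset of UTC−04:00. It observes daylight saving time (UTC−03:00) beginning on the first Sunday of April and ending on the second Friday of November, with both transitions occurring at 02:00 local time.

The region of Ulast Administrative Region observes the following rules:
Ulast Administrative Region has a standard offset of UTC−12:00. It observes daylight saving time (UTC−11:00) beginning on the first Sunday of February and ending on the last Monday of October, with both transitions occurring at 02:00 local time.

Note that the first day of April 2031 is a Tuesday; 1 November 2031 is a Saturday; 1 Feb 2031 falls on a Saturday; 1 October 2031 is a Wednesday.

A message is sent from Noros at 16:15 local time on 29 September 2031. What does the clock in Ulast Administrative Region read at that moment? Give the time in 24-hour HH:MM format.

1 April 2031 is a Tuesday, so the first Sunday is April 6.
1 November 2031 is a Saturday, so the first Friday is November 7 and the second is November 14.
Daylight saving runs 6 April – 14 November; 29 September 2031 is inside that window, so Noros is at UTC−03:00.
16:15 Noros + 3h = 19:15 UTC.
1 February 2031 is a Saturday, so the first Sunday is February 2.
1 October 2031 is a Wednesday, so Mondays fall on 6, 13, 20, 27; the last is October 27.
At the standard offset (UTC−12:00), 19:15 UTC − 12h = 07:15 Ulast Administrative Region standard time.
The standard-time date in Ulast Administrative Region, 29 September 2031, falls between 2 February and 27 October, so daylight saving is in effect and Ulast Administrative Region is at UTC−11:00.
19:15 UTC − 11h = 08:15 Ulast Administrative Region.

08:15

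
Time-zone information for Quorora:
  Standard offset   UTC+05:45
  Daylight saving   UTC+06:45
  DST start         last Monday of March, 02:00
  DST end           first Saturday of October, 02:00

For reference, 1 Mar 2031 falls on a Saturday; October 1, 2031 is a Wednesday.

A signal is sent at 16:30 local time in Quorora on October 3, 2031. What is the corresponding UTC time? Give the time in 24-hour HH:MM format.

1 March 2031 is a Saturday, so Mondays fall on 3, 10, 17, 24, 31; the last is March 31.
1 October 2031 is a Wednesday, so the first Saturday is October 4.
Daylight saving runs 31 March – 4 October; October 3, 2031 is inside that window, so Quorora is at UTC+06:45.
16:30 local − 6h45m = 09:45 UTC.

09:45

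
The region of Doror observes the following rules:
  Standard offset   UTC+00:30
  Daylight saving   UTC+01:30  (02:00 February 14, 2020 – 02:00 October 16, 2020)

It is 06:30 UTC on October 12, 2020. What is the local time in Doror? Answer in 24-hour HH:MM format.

At the standard offset (UTC+00:30), 06:30 UTC + 0h30m = 07:00 Doror standard time.
The standard-time date in Doror, October 12, 2020, lies within the daylight-saving period (14 February – 16 October), so Doror is on daylight time, UTC+01:30.
06:30 UTC + 1h30m = 08:00 local.

08:00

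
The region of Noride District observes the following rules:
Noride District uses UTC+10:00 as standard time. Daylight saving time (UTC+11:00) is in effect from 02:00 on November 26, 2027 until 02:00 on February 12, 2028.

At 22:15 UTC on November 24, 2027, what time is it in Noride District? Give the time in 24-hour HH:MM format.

08:15

At the standard offset (UTC+10:00), 22:15 UTC + 10h = 08:15 Noride District standard time (rolling into the next day, 25 November 2027).
The standard-time date in Noride District, November 25, 2027, does not fall between 26 November 2027 and 12 February 2028, so daylight saving is not in effect and Noride District is at UTC+10:00.
22:15 UTC + 10h = 08:15 local (rolling into the next day, 25 November 2027).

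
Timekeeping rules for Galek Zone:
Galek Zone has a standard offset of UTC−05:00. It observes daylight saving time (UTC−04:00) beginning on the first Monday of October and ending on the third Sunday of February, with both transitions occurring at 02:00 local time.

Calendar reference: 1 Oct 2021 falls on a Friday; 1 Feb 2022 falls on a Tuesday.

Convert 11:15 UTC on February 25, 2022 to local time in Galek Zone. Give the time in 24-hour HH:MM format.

06:15

1 October 2021 is a Friday, so the first Monday is October 4.
1 February 2022 is a Tuesday, so the first Sunday is February 6 and the third is February 20.
At the standard offset (UTC−05:00), 11:15 UTC − 5h = 06:15 Galek Zone standard time.
Daylight saving runs 4 October 2021 – 20 February 2022; the standard-time date in Galek Zone, February 25, 2022, is outside that window, so Galek Zone is on standard time at UTC−05:00.
11:15 UTC − 5h = 06:15 local.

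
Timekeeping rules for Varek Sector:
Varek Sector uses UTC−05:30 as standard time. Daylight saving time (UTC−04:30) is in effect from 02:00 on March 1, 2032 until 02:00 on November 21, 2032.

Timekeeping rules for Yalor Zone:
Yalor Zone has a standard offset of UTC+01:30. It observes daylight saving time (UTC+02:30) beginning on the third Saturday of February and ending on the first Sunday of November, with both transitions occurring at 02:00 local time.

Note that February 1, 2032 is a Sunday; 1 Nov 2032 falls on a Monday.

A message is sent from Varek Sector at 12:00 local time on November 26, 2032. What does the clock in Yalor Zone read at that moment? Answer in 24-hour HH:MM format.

Daylight saving runs 1 March – 21 November; November 26, 2032 is outside that window, so Varek Sector is on standard time at UTC−05:30.
12:00 Varek Sector + 5h30m = 17:30 UTC.
1 February 2032 is a Sunday, so the first Saturday is February 7 and the third is February 21.
1 November 2032 is a Monday, so the first Sunday is November 7.
At the standard offset (UTC+01:30), 17:30 UTC + 1h30m = 19:00 Yalor Zone standard time.
The standard-time date in Yalor Zone, November 26, 2032, does not fall between 21 February and 7 November, so daylight saving is not in effect and Yalor Zone is at UTC+01:30.
17:30 UTC + 1h30m = 19:00 Yalor Zone.

19:00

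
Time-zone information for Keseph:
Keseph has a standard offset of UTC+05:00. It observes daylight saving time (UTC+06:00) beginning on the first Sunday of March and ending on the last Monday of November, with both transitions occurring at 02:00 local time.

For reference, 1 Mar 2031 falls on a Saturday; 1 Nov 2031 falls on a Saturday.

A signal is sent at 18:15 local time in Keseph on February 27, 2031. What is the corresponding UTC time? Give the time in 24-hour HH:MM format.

1 March 2031 is a Saturday, so the first Sunday is March 2.
1 November 2031 is a Saturday, so Mondays fall on 3, 10, 17, 24; the last is November 24.
February 27, 2031 does not fall between 2 March and 24 November, so daylight saving is not in effect and Keseph is at UTC+05:00.
18:15 local − 5h = 13:15 UTC.

13:15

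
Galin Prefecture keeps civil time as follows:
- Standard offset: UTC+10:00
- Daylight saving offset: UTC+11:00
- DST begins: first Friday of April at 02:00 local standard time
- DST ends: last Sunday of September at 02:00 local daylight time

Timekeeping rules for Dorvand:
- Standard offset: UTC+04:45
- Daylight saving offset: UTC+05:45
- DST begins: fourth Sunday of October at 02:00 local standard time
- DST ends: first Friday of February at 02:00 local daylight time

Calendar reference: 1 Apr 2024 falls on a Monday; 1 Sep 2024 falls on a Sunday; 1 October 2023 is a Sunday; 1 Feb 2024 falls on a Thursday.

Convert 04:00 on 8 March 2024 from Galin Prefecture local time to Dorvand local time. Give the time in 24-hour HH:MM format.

22:45

1 April 2024 is a Monday, so the first Friday is April 5.
1 September 2024 is a Sunday, so Sundays fall on 1, 8, 15, 22, 29; the last is September 29.
Daylight saving runs 5 April – 29 September; 8 March 2024 is outside that window, so Galin Prefecture is on standard time at UTC+10:00.
04:00 Galin Prefecture − 10h = 18:00 UTC (rolling into the previous day, 7 March 2024).
1 October 2023 is a Sunday, so the first Sunday is October 1 and the fourth is October 22.
1 February 2024 is a Thursday, so the first Friday is February 2.
At the standard offset (UTC+04:45), 18:00 UTC + 4h45m = 22:45 Dorvand standard time.
Daylight saving runs 22 October 2023 – 2 February 2024; the standard-time date in Dorvand, 7 March 2024, is outside that window, so Dorvand is on standard time at UTC+04:45.
18:00 UTC + 4h45m = 22:45 Dorvand.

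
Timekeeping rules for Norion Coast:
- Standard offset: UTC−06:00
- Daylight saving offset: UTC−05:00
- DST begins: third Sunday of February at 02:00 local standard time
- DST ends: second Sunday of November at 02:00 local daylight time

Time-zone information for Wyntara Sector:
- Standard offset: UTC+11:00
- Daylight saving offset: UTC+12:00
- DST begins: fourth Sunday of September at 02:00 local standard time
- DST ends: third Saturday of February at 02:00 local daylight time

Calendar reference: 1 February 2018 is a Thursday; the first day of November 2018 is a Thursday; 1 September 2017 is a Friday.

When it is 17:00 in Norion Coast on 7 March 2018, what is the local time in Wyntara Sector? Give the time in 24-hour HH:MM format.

09:00

1 February 2018 is a Thursday, so the first Sunday is February 4 and the third is February 18.
1 November 2018 is a Thursday, so the first Sunday is November 4 and the second is November 11.
7 March 2018 falls between 18 February and 11 November, so daylight saving is in effect and Norion Coast is at UTC−05:00.
17:00 Norion Coast + 5h = 22:00 UTC.
1 September 2017 is a Friday, so the first Sunday is September 3 and the fourth is September 24.
1 February 2018 is a Thursday, so the first Saturday is February 3 and the third is February 17.
At the standard offset (UTC+11:00), 22:00 UTC + 11h = 09:00 Wyntara Sector standard time (rolling into the next day, 8 March 2018).
The standard-time date in Wyntara Sector, 8 March 2018, is outside the daylight-saving period (24 September 2017 – 17 February 2018), so Wyntara Sector is on standard time, UTC+11:00.
22:00 UTC + 11h = 09:00 Wyntara Sector (rolling into the next day, 8 March 2018).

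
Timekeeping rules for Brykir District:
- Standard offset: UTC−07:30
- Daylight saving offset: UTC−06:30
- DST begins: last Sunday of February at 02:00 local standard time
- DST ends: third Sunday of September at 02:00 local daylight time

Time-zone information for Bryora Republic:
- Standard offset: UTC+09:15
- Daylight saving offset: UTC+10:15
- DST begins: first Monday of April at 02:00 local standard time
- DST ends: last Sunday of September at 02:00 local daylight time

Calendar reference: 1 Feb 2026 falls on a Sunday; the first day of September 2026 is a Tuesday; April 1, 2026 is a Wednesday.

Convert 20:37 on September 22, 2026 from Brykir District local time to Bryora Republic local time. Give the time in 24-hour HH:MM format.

14:22

1 February 2026 is a Sunday, so Sundays fall on 1, 8, 15, 22; the last is February 22.
1 September 2026 is a Tuesday, so the first Sunday is September 6 and the third is September 20.
September 22, 2026 does not fall between 22 February and 20 September, so daylight saving is not in effect and Brykir District is at UTC−07:30.
20:37 Brykir District + 7h30m = 04:07 UTC (rolling into the next day, 23 September 2026).
1 April 2026 is a Wednesday, so the first Monday is April 6.
1 September 2026 is a Tuesday, so Sundays fall on 6, 13, 20, 27; the last is September 27.
At the standard offset (UTC+09:15), 04:07 UTC + 9h15m = 13:22 Bryora Republic standard time.
The standard-time date in Bryora Republic, September 23, 2026, falls between 6 April and 27 September, so daylight saving is in effect and Bryora Republic is at UTC+10:15.
04:07 UTC + 10h15m = 14:22 Bryora Republic.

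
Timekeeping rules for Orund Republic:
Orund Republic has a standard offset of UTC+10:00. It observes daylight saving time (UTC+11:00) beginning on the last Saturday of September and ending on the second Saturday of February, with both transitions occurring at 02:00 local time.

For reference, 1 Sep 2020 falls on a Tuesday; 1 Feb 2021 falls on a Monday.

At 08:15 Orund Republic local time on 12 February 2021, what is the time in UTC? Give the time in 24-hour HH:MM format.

1 September 2020 is a Tuesday, so Saturdays fall on 5, 12, 19, 26; the last is September 26.
1 February 2021 is a Monday, so the first Saturday is February 6 and the second is February 13.
Daylight saving runs 26 September 2020 – 13 February 2021; 12 February 2021 is inside that window, so Orund Republic is at UTC+11:00.
08:15 local − 11h = 21:15 UTC (rolling into the previous day, 11 February 2021).

21:15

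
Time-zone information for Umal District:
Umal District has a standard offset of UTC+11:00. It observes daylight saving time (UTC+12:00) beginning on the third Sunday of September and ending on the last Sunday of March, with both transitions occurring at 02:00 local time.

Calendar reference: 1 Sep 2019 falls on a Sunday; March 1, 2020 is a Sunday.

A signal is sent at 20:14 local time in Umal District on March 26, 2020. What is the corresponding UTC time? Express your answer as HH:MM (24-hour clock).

1 September 2019 is a Sunday, so the first Sunday is September 1 and the third is September 15.
1 March 2020 is a Sunday, so Sundays fall on 1, 8, 15, 22, 29; the last is March 29.
March 26, 2020 falls between 15 September 2019 and 29 March 2020, so daylight saving is in effect and Umal District is at UTC+12:00.
20:14 local − 12h = 08:14 UTC.

08:14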